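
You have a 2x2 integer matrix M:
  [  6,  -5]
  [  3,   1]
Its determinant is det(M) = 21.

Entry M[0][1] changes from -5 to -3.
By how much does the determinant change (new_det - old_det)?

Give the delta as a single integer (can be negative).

Answer: -6

Derivation:
Cofactor C_01 = -3
Entry delta = -3 - -5 = 2
Det delta = entry_delta * cofactor = 2 * -3 = -6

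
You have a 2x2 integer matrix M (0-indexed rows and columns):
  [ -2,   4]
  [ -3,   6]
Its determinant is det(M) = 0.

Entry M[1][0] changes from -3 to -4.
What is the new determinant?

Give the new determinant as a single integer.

Answer: 4

Derivation:
det is linear in row 1: changing M[1][0] by delta changes det by delta * cofactor(1,0).
Cofactor C_10 = (-1)^(1+0) * minor(1,0) = -4
Entry delta = -4 - -3 = -1
Det delta = -1 * -4 = 4
New det = 0 + 4 = 4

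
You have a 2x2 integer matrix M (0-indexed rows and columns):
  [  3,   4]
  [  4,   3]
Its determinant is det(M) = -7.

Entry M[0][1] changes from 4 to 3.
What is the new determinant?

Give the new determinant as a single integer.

det is linear in row 0: changing M[0][1] by delta changes det by delta * cofactor(0,1).
Cofactor C_01 = (-1)^(0+1) * minor(0,1) = -4
Entry delta = 3 - 4 = -1
Det delta = -1 * -4 = 4
New det = -7 + 4 = -3

Answer: -3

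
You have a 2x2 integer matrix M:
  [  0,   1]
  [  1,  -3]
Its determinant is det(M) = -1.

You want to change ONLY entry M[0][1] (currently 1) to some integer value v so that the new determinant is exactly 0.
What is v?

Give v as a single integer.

Answer: 0

Derivation:
det is linear in entry M[0][1]: det = old_det + (v - 1) * C_01
Cofactor C_01 = -1
Want det = 0: -1 + (v - 1) * -1 = 0
  (v - 1) = 1 / -1 = -1
  v = 1 + (-1) = 0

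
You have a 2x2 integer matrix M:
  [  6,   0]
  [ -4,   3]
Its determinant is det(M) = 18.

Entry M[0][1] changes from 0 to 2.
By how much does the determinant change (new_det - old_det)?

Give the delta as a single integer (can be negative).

Answer: 8

Derivation:
Cofactor C_01 = 4
Entry delta = 2 - 0 = 2
Det delta = entry_delta * cofactor = 2 * 4 = 8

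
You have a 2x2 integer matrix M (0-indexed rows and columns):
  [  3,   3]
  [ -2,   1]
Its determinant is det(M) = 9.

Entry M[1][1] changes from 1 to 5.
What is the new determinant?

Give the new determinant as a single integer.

Answer: 21

Derivation:
det is linear in row 1: changing M[1][1] by delta changes det by delta * cofactor(1,1).
Cofactor C_11 = (-1)^(1+1) * minor(1,1) = 3
Entry delta = 5 - 1 = 4
Det delta = 4 * 3 = 12
New det = 9 + 12 = 21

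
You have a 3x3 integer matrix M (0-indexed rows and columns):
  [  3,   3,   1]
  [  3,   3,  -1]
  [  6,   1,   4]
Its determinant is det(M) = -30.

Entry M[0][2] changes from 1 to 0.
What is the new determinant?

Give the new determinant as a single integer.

det is linear in row 0: changing M[0][2] by delta changes det by delta * cofactor(0,2).
Cofactor C_02 = (-1)^(0+2) * minor(0,2) = -15
Entry delta = 0 - 1 = -1
Det delta = -1 * -15 = 15
New det = -30 + 15 = -15

Answer: -15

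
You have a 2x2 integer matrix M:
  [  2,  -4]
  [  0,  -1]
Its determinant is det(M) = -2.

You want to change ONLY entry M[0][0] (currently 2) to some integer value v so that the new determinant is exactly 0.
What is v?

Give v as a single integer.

det is linear in entry M[0][0]: det = old_det + (v - 2) * C_00
Cofactor C_00 = -1
Want det = 0: -2 + (v - 2) * -1 = 0
  (v - 2) = 2 / -1 = -2
  v = 2 + (-2) = 0

Answer: 0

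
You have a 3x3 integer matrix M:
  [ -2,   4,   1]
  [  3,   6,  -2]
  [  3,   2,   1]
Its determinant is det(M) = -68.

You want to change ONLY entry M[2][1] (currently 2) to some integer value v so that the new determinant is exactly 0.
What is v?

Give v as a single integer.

det is linear in entry M[2][1]: det = old_det + (v - 2) * C_21
Cofactor C_21 = -1
Want det = 0: -68 + (v - 2) * -1 = 0
  (v - 2) = 68 / -1 = -68
  v = 2 + (-68) = -66

Answer: -66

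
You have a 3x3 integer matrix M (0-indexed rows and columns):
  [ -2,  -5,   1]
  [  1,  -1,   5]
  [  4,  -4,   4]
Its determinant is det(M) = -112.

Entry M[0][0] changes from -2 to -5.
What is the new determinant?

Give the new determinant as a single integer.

det is linear in row 0: changing M[0][0] by delta changes det by delta * cofactor(0,0).
Cofactor C_00 = (-1)^(0+0) * minor(0,0) = 16
Entry delta = -5 - -2 = -3
Det delta = -3 * 16 = -48
New det = -112 + -48 = -160

Answer: -160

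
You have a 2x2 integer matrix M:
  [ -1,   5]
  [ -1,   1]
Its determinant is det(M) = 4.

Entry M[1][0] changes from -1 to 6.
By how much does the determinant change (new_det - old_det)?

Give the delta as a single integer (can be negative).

Answer: -35

Derivation:
Cofactor C_10 = -5
Entry delta = 6 - -1 = 7
Det delta = entry_delta * cofactor = 7 * -5 = -35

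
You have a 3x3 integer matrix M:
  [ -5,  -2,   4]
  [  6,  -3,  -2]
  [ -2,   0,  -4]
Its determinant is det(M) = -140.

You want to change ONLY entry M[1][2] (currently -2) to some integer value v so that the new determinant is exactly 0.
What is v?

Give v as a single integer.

det is linear in entry M[1][2]: det = old_det + (v - -2) * C_12
Cofactor C_12 = 4
Want det = 0: -140 + (v - -2) * 4 = 0
  (v - -2) = 140 / 4 = 35
  v = -2 + (35) = 33

Answer: 33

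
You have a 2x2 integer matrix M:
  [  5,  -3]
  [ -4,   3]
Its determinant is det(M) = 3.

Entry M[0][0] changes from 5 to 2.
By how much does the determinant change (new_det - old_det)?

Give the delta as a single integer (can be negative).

Cofactor C_00 = 3
Entry delta = 2 - 5 = -3
Det delta = entry_delta * cofactor = -3 * 3 = -9

Answer: -9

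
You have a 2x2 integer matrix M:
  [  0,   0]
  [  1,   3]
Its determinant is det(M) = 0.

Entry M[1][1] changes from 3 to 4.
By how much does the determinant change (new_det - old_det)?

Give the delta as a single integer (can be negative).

Cofactor C_11 = 0
Entry delta = 4 - 3 = 1
Det delta = entry_delta * cofactor = 1 * 0 = 0

Answer: 0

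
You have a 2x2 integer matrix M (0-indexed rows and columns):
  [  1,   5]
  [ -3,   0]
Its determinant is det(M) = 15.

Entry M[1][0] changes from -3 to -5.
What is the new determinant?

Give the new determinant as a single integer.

det is linear in row 1: changing M[1][0] by delta changes det by delta * cofactor(1,0).
Cofactor C_10 = (-1)^(1+0) * minor(1,0) = -5
Entry delta = -5 - -3 = -2
Det delta = -2 * -5 = 10
New det = 15 + 10 = 25

Answer: 25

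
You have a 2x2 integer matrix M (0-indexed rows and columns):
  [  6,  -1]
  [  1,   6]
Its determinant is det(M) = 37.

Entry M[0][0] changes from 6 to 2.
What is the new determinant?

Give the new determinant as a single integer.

det is linear in row 0: changing M[0][0] by delta changes det by delta * cofactor(0,0).
Cofactor C_00 = (-1)^(0+0) * minor(0,0) = 6
Entry delta = 2 - 6 = -4
Det delta = -4 * 6 = -24
New det = 37 + -24 = 13

Answer: 13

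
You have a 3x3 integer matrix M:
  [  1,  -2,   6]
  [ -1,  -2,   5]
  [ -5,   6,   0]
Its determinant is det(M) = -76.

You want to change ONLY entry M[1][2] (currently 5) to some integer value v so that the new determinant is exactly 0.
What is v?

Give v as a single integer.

det is linear in entry M[1][2]: det = old_det + (v - 5) * C_12
Cofactor C_12 = 4
Want det = 0: -76 + (v - 5) * 4 = 0
  (v - 5) = 76 / 4 = 19
  v = 5 + (19) = 24

Answer: 24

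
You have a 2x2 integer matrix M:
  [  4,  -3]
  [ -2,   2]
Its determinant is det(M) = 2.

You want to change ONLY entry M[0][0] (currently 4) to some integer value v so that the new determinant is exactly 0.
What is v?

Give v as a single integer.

Answer: 3

Derivation:
det is linear in entry M[0][0]: det = old_det + (v - 4) * C_00
Cofactor C_00 = 2
Want det = 0: 2 + (v - 4) * 2 = 0
  (v - 4) = -2 / 2 = -1
  v = 4 + (-1) = 3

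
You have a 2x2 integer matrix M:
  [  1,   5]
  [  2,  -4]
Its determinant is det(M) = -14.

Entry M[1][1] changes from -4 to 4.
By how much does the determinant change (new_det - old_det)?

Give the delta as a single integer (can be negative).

Cofactor C_11 = 1
Entry delta = 4 - -4 = 8
Det delta = entry_delta * cofactor = 8 * 1 = 8

Answer: 8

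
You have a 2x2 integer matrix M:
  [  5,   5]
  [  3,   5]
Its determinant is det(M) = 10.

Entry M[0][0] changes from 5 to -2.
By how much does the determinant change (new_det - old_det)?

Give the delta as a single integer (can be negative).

Cofactor C_00 = 5
Entry delta = -2 - 5 = -7
Det delta = entry_delta * cofactor = -7 * 5 = -35

Answer: -35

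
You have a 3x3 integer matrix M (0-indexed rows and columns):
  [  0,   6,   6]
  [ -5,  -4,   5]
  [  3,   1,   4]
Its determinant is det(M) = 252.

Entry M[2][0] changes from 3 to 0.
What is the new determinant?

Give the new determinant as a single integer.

Answer: 90

Derivation:
det is linear in row 2: changing M[2][0] by delta changes det by delta * cofactor(2,0).
Cofactor C_20 = (-1)^(2+0) * minor(2,0) = 54
Entry delta = 0 - 3 = -3
Det delta = -3 * 54 = -162
New det = 252 + -162 = 90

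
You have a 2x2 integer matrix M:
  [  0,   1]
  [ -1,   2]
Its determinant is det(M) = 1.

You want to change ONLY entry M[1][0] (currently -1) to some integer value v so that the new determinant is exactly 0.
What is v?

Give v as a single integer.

Answer: 0

Derivation:
det is linear in entry M[1][0]: det = old_det + (v - -1) * C_10
Cofactor C_10 = -1
Want det = 0: 1 + (v - -1) * -1 = 0
  (v - -1) = -1 / -1 = 1
  v = -1 + (1) = 0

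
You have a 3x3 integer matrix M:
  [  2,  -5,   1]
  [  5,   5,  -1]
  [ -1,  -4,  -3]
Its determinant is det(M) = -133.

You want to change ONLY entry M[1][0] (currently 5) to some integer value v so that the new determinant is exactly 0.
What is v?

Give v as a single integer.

det is linear in entry M[1][0]: det = old_det + (v - 5) * C_10
Cofactor C_10 = -19
Want det = 0: -133 + (v - 5) * -19 = 0
  (v - 5) = 133 / -19 = -7
  v = 5 + (-7) = -2

Answer: -2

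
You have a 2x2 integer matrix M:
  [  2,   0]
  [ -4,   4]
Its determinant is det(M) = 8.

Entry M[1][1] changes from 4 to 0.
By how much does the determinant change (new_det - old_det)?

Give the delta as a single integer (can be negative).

Cofactor C_11 = 2
Entry delta = 0 - 4 = -4
Det delta = entry_delta * cofactor = -4 * 2 = -8

Answer: -8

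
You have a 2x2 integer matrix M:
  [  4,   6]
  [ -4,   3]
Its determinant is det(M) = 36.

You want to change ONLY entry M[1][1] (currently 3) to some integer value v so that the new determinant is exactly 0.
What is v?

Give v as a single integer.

Answer: -6

Derivation:
det is linear in entry M[1][1]: det = old_det + (v - 3) * C_11
Cofactor C_11 = 4
Want det = 0: 36 + (v - 3) * 4 = 0
  (v - 3) = -36 / 4 = -9
  v = 3 + (-9) = -6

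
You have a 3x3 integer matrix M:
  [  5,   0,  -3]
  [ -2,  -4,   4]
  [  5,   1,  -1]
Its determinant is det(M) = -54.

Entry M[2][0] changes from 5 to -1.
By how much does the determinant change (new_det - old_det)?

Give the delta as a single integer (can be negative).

Cofactor C_20 = -12
Entry delta = -1 - 5 = -6
Det delta = entry_delta * cofactor = -6 * -12 = 72

Answer: 72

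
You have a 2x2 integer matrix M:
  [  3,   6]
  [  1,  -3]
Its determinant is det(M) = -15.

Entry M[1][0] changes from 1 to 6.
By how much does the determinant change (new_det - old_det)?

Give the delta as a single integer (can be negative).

Answer: -30

Derivation:
Cofactor C_10 = -6
Entry delta = 6 - 1 = 5
Det delta = entry_delta * cofactor = 5 * -6 = -30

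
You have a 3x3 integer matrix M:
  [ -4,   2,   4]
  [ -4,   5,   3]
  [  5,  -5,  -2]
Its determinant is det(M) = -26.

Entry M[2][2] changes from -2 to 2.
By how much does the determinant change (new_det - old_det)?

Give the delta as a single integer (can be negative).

Answer: -48

Derivation:
Cofactor C_22 = -12
Entry delta = 2 - -2 = 4
Det delta = entry_delta * cofactor = 4 * -12 = -48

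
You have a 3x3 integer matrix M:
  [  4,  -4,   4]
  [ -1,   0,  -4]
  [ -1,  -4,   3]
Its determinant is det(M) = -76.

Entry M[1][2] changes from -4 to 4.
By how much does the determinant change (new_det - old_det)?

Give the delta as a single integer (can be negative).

Cofactor C_12 = 20
Entry delta = 4 - -4 = 8
Det delta = entry_delta * cofactor = 8 * 20 = 160

Answer: 160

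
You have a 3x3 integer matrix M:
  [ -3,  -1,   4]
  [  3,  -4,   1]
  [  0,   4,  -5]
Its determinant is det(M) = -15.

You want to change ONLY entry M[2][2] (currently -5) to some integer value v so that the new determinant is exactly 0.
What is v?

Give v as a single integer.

Answer: -4

Derivation:
det is linear in entry M[2][2]: det = old_det + (v - -5) * C_22
Cofactor C_22 = 15
Want det = 0: -15 + (v - -5) * 15 = 0
  (v - -5) = 15 / 15 = 1
  v = -5 + (1) = -4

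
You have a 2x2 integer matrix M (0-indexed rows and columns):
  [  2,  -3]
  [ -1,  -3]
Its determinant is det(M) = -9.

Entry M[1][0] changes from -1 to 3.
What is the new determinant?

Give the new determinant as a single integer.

det is linear in row 1: changing M[1][0] by delta changes det by delta * cofactor(1,0).
Cofactor C_10 = (-1)^(1+0) * minor(1,0) = 3
Entry delta = 3 - -1 = 4
Det delta = 4 * 3 = 12
New det = -9 + 12 = 3

Answer: 3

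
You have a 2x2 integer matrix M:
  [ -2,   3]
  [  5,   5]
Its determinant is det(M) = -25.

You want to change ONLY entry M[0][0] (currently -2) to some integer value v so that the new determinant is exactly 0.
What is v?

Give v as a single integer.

det is linear in entry M[0][0]: det = old_det + (v - -2) * C_00
Cofactor C_00 = 5
Want det = 0: -25 + (v - -2) * 5 = 0
  (v - -2) = 25 / 5 = 5
  v = -2 + (5) = 3

Answer: 3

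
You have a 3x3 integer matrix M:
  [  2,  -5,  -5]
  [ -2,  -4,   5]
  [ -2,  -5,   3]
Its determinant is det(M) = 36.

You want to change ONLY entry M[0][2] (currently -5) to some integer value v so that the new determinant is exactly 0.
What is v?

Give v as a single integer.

Answer: -23

Derivation:
det is linear in entry M[0][2]: det = old_det + (v - -5) * C_02
Cofactor C_02 = 2
Want det = 0: 36 + (v - -5) * 2 = 0
  (v - -5) = -36 / 2 = -18
  v = -5 + (-18) = -23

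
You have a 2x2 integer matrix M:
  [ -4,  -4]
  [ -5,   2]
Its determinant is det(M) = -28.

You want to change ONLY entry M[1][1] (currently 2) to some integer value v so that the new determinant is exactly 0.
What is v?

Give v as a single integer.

Answer: -5

Derivation:
det is linear in entry M[1][1]: det = old_det + (v - 2) * C_11
Cofactor C_11 = -4
Want det = 0: -28 + (v - 2) * -4 = 0
  (v - 2) = 28 / -4 = -7
  v = 2 + (-7) = -5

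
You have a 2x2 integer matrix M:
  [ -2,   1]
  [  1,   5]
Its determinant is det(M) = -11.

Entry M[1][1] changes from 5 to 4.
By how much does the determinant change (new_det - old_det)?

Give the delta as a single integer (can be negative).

Answer: 2

Derivation:
Cofactor C_11 = -2
Entry delta = 4 - 5 = -1
Det delta = entry_delta * cofactor = -1 * -2 = 2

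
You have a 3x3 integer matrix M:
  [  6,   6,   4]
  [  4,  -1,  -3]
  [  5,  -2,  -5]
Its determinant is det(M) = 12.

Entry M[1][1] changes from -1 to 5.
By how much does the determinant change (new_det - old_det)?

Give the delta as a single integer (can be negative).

Answer: -300

Derivation:
Cofactor C_11 = -50
Entry delta = 5 - -1 = 6
Det delta = entry_delta * cofactor = 6 * -50 = -300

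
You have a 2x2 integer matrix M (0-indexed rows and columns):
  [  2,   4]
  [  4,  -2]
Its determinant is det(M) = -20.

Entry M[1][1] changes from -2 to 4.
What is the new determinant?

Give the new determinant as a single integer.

Answer: -8

Derivation:
det is linear in row 1: changing M[1][1] by delta changes det by delta * cofactor(1,1).
Cofactor C_11 = (-1)^(1+1) * minor(1,1) = 2
Entry delta = 4 - -2 = 6
Det delta = 6 * 2 = 12
New det = -20 + 12 = -8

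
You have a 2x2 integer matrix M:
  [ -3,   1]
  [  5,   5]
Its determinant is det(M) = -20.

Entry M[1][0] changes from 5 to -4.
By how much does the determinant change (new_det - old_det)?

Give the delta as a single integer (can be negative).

Cofactor C_10 = -1
Entry delta = -4 - 5 = -9
Det delta = entry_delta * cofactor = -9 * -1 = 9

Answer: 9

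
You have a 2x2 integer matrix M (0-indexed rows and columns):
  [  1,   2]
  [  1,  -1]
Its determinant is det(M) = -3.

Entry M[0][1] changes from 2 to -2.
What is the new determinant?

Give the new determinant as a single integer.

Answer: 1

Derivation:
det is linear in row 0: changing M[0][1] by delta changes det by delta * cofactor(0,1).
Cofactor C_01 = (-1)^(0+1) * minor(0,1) = -1
Entry delta = -2 - 2 = -4
Det delta = -4 * -1 = 4
New det = -3 + 4 = 1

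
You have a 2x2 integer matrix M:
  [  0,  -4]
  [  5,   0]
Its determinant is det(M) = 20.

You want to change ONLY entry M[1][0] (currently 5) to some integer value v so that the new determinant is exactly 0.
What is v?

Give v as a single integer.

det is linear in entry M[1][0]: det = old_det + (v - 5) * C_10
Cofactor C_10 = 4
Want det = 0: 20 + (v - 5) * 4 = 0
  (v - 5) = -20 / 4 = -5
  v = 5 + (-5) = 0

Answer: 0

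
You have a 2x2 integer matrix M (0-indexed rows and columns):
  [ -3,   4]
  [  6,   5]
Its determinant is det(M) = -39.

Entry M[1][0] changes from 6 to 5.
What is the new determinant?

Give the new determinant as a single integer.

det is linear in row 1: changing M[1][0] by delta changes det by delta * cofactor(1,0).
Cofactor C_10 = (-1)^(1+0) * minor(1,0) = -4
Entry delta = 5 - 6 = -1
Det delta = -1 * -4 = 4
New det = -39 + 4 = -35

Answer: -35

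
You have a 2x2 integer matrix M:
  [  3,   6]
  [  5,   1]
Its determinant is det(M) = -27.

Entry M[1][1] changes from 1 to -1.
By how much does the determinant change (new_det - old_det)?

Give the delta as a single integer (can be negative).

Answer: -6

Derivation:
Cofactor C_11 = 3
Entry delta = -1 - 1 = -2
Det delta = entry_delta * cofactor = -2 * 3 = -6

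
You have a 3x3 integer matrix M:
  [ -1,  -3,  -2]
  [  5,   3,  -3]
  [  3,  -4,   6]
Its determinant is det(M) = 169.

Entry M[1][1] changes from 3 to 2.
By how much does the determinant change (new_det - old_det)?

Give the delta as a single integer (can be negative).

Cofactor C_11 = 0
Entry delta = 2 - 3 = -1
Det delta = entry_delta * cofactor = -1 * 0 = 0

Answer: 0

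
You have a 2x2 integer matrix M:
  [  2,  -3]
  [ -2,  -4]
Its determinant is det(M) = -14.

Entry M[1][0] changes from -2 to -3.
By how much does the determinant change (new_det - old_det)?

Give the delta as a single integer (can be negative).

Cofactor C_10 = 3
Entry delta = -3 - -2 = -1
Det delta = entry_delta * cofactor = -1 * 3 = -3

Answer: -3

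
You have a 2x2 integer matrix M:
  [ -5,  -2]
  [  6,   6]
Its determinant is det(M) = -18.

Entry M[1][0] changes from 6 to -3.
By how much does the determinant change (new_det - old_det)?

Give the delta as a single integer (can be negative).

Answer: -18

Derivation:
Cofactor C_10 = 2
Entry delta = -3 - 6 = -9
Det delta = entry_delta * cofactor = -9 * 2 = -18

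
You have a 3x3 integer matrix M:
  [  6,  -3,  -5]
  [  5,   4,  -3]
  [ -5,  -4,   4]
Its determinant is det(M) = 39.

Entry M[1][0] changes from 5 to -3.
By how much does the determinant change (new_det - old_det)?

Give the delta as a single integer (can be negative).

Cofactor C_10 = 32
Entry delta = -3 - 5 = -8
Det delta = entry_delta * cofactor = -8 * 32 = -256

Answer: -256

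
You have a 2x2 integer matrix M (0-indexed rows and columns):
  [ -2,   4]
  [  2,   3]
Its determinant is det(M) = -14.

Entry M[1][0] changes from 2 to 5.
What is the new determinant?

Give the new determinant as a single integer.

det is linear in row 1: changing M[1][0] by delta changes det by delta * cofactor(1,0).
Cofactor C_10 = (-1)^(1+0) * minor(1,0) = -4
Entry delta = 5 - 2 = 3
Det delta = 3 * -4 = -12
New det = -14 + -12 = -26

Answer: -26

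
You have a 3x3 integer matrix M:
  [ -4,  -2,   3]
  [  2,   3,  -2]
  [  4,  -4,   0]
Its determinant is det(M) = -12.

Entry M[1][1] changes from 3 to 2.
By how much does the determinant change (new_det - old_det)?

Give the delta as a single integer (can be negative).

Cofactor C_11 = -12
Entry delta = 2 - 3 = -1
Det delta = entry_delta * cofactor = -1 * -12 = 12

Answer: 12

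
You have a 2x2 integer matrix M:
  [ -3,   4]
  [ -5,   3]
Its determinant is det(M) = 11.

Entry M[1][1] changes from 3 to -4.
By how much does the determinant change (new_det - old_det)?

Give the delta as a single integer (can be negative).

Cofactor C_11 = -3
Entry delta = -4 - 3 = -7
Det delta = entry_delta * cofactor = -7 * -3 = 21

Answer: 21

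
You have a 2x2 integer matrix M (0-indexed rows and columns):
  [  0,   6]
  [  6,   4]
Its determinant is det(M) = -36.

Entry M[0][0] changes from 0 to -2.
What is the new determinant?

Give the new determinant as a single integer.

Answer: -44

Derivation:
det is linear in row 0: changing M[0][0] by delta changes det by delta * cofactor(0,0).
Cofactor C_00 = (-1)^(0+0) * minor(0,0) = 4
Entry delta = -2 - 0 = -2
Det delta = -2 * 4 = -8
New det = -36 + -8 = -44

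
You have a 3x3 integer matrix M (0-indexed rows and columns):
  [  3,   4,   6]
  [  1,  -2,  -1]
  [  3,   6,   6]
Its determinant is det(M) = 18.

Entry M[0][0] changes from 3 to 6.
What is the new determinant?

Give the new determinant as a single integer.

det is linear in row 0: changing M[0][0] by delta changes det by delta * cofactor(0,0).
Cofactor C_00 = (-1)^(0+0) * minor(0,0) = -6
Entry delta = 6 - 3 = 3
Det delta = 3 * -6 = -18
New det = 18 + -18 = 0

Answer: 0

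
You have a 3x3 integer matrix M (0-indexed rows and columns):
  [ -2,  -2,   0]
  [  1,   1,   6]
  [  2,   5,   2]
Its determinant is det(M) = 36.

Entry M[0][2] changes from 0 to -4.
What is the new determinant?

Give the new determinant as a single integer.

Answer: 24

Derivation:
det is linear in row 0: changing M[0][2] by delta changes det by delta * cofactor(0,2).
Cofactor C_02 = (-1)^(0+2) * minor(0,2) = 3
Entry delta = -4 - 0 = -4
Det delta = -4 * 3 = -12
New det = 36 + -12 = 24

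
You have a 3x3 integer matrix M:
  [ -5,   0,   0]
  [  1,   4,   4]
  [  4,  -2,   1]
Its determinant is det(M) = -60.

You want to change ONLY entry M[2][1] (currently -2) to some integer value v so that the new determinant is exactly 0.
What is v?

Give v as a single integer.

det is linear in entry M[2][1]: det = old_det + (v - -2) * C_21
Cofactor C_21 = 20
Want det = 0: -60 + (v - -2) * 20 = 0
  (v - -2) = 60 / 20 = 3
  v = -2 + (3) = 1

Answer: 1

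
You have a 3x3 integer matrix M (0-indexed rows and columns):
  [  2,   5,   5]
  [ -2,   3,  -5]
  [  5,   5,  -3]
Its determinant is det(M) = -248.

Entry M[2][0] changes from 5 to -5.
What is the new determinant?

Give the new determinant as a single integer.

det is linear in row 2: changing M[2][0] by delta changes det by delta * cofactor(2,0).
Cofactor C_20 = (-1)^(2+0) * minor(2,0) = -40
Entry delta = -5 - 5 = -10
Det delta = -10 * -40 = 400
New det = -248 + 400 = 152

Answer: 152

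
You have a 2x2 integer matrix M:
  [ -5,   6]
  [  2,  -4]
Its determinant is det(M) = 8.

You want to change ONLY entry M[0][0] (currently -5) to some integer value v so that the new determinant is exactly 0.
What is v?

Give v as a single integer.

Answer: -3

Derivation:
det is linear in entry M[0][0]: det = old_det + (v - -5) * C_00
Cofactor C_00 = -4
Want det = 0: 8 + (v - -5) * -4 = 0
  (v - -5) = -8 / -4 = 2
  v = -5 + (2) = -3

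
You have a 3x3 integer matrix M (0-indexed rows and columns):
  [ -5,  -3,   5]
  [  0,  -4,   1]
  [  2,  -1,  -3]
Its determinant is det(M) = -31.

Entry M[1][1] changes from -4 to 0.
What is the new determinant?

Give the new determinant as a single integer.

Answer: -11

Derivation:
det is linear in row 1: changing M[1][1] by delta changes det by delta * cofactor(1,1).
Cofactor C_11 = (-1)^(1+1) * minor(1,1) = 5
Entry delta = 0 - -4 = 4
Det delta = 4 * 5 = 20
New det = -31 + 20 = -11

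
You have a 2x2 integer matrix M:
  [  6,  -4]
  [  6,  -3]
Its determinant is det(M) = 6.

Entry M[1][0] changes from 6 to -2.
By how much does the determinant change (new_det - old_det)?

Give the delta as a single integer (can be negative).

Cofactor C_10 = 4
Entry delta = -2 - 6 = -8
Det delta = entry_delta * cofactor = -8 * 4 = -32

Answer: -32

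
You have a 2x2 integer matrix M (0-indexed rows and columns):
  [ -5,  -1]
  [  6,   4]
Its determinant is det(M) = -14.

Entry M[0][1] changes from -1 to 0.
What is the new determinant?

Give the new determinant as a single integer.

Answer: -20

Derivation:
det is linear in row 0: changing M[0][1] by delta changes det by delta * cofactor(0,1).
Cofactor C_01 = (-1)^(0+1) * minor(0,1) = -6
Entry delta = 0 - -1 = 1
Det delta = 1 * -6 = -6
New det = -14 + -6 = -20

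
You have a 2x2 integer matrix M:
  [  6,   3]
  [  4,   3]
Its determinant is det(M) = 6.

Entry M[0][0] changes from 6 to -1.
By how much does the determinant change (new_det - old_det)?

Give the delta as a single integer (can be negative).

Answer: -21

Derivation:
Cofactor C_00 = 3
Entry delta = -1 - 6 = -7
Det delta = entry_delta * cofactor = -7 * 3 = -21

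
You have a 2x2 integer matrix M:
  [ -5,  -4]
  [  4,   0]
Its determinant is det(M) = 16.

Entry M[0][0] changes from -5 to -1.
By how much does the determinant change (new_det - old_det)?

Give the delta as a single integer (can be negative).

Cofactor C_00 = 0
Entry delta = -1 - -5 = 4
Det delta = entry_delta * cofactor = 4 * 0 = 0

Answer: 0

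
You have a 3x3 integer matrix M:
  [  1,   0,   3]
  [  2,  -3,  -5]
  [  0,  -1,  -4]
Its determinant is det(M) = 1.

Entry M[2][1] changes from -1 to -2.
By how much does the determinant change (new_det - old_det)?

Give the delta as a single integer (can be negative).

Cofactor C_21 = 11
Entry delta = -2 - -1 = -1
Det delta = entry_delta * cofactor = -1 * 11 = -11

Answer: -11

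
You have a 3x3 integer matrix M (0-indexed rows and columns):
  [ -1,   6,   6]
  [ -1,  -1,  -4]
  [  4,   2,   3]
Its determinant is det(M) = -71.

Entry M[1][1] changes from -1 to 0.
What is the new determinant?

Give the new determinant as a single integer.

Answer: -98

Derivation:
det is linear in row 1: changing M[1][1] by delta changes det by delta * cofactor(1,1).
Cofactor C_11 = (-1)^(1+1) * minor(1,1) = -27
Entry delta = 0 - -1 = 1
Det delta = 1 * -27 = -27
New det = -71 + -27 = -98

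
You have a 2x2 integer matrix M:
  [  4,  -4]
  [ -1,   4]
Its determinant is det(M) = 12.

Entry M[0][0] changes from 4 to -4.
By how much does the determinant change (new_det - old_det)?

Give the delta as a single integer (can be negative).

Cofactor C_00 = 4
Entry delta = -4 - 4 = -8
Det delta = entry_delta * cofactor = -8 * 4 = -32

Answer: -32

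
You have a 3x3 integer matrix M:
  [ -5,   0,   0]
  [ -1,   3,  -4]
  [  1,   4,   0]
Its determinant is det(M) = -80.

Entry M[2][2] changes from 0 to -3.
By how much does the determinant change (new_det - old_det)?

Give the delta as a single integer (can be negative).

Cofactor C_22 = -15
Entry delta = -3 - 0 = -3
Det delta = entry_delta * cofactor = -3 * -15 = 45

Answer: 45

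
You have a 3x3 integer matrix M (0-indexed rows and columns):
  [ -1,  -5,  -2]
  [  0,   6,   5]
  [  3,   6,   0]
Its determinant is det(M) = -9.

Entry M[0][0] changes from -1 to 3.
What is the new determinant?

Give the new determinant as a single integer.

det is linear in row 0: changing M[0][0] by delta changes det by delta * cofactor(0,0).
Cofactor C_00 = (-1)^(0+0) * minor(0,0) = -30
Entry delta = 3 - -1 = 4
Det delta = 4 * -30 = -120
New det = -9 + -120 = -129

Answer: -129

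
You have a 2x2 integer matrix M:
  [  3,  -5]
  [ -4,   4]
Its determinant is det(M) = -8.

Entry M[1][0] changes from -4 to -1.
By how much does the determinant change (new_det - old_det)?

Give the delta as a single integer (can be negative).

Cofactor C_10 = 5
Entry delta = -1 - -4 = 3
Det delta = entry_delta * cofactor = 3 * 5 = 15

Answer: 15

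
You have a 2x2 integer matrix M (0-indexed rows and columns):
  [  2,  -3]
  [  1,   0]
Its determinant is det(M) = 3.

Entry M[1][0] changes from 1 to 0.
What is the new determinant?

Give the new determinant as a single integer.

det is linear in row 1: changing M[1][0] by delta changes det by delta * cofactor(1,0).
Cofactor C_10 = (-1)^(1+0) * minor(1,0) = 3
Entry delta = 0 - 1 = -1
Det delta = -1 * 3 = -3
New det = 3 + -3 = 0

Answer: 0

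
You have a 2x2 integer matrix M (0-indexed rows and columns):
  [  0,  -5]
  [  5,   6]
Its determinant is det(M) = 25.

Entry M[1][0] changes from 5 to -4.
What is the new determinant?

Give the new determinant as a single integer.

Answer: -20

Derivation:
det is linear in row 1: changing M[1][0] by delta changes det by delta * cofactor(1,0).
Cofactor C_10 = (-1)^(1+0) * minor(1,0) = 5
Entry delta = -4 - 5 = -9
Det delta = -9 * 5 = -45
New det = 25 + -45 = -20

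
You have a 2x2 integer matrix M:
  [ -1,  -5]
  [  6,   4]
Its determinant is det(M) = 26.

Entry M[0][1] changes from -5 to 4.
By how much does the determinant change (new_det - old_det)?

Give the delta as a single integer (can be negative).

Answer: -54

Derivation:
Cofactor C_01 = -6
Entry delta = 4 - -5 = 9
Det delta = entry_delta * cofactor = 9 * -6 = -54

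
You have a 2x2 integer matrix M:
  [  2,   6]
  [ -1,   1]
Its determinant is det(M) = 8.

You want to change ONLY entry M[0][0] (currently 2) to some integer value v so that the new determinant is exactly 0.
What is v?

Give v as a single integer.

det is linear in entry M[0][0]: det = old_det + (v - 2) * C_00
Cofactor C_00 = 1
Want det = 0: 8 + (v - 2) * 1 = 0
  (v - 2) = -8 / 1 = -8
  v = 2 + (-8) = -6

Answer: -6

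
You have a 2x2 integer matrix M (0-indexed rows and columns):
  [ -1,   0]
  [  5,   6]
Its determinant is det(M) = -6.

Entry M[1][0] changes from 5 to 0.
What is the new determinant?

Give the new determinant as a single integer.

det is linear in row 1: changing M[1][0] by delta changes det by delta * cofactor(1,0).
Cofactor C_10 = (-1)^(1+0) * minor(1,0) = 0
Entry delta = 0 - 5 = -5
Det delta = -5 * 0 = 0
New det = -6 + 0 = -6

Answer: -6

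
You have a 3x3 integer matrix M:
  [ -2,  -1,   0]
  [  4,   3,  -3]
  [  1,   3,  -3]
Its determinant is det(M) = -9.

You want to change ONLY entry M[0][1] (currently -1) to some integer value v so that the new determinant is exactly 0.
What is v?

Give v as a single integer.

det is linear in entry M[0][1]: det = old_det + (v - -1) * C_01
Cofactor C_01 = 9
Want det = 0: -9 + (v - -1) * 9 = 0
  (v - -1) = 9 / 9 = 1
  v = -1 + (1) = 0

Answer: 0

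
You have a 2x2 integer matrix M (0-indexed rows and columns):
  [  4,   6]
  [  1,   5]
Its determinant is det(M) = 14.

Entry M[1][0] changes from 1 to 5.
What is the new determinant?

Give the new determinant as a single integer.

Answer: -10

Derivation:
det is linear in row 1: changing M[1][0] by delta changes det by delta * cofactor(1,0).
Cofactor C_10 = (-1)^(1+0) * minor(1,0) = -6
Entry delta = 5 - 1 = 4
Det delta = 4 * -6 = -24
New det = 14 + -24 = -10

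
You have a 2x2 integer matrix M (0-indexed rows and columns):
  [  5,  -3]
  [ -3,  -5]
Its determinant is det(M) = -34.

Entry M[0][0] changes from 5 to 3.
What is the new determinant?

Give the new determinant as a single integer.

det is linear in row 0: changing M[0][0] by delta changes det by delta * cofactor(0,0).
Cofactor C_00 = (-1)^(0+0) * minor(0,0) = -5
Entry delta = 3 - 5 = -2
Det delta = -2 * -5 = 10
New det = -34 + 10 = -24

Answer: -24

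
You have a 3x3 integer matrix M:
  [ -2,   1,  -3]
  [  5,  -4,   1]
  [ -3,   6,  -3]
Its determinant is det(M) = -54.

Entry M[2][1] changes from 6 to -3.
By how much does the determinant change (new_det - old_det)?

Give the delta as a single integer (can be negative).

Cofactor C_21 = -13
Entry delta = -3 - 6 = -9
Det delta = entry_delta * cofactor = -9 * -13 = 117

Answer: 117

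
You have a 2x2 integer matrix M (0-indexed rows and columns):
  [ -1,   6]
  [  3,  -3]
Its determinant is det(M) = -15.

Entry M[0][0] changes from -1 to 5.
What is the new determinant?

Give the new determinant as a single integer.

Answer: -33

Derivation:
det is linear in row 0: changing M[0][0] by delta changes det by delta * cofactor(0,0).
Cofactor C_00 = (-1)^(0+0) * minor(0,0) = -3
Entry delta = 5 - -1 = 6
Det delta = 6 * -3 = -18
New det = -15 + -18 = -33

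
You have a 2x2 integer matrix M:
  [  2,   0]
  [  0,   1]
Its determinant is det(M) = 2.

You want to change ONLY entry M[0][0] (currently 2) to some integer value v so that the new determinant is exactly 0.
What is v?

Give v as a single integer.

det is linear in entry M[0][0]: det = old_det + (v - 2) * C_00
Cofactor C_00 = 1
Want det = 0: 2 + (v - 2) * 1 = 0
  (v - 2) = -2 / 1 = -2
  v = 2 + (-2) = 0

Answer: 0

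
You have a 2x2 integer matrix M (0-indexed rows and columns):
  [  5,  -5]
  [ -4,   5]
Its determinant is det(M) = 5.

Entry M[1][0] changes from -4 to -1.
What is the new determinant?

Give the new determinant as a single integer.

det is linear in row 1: changing M[1][0] by delta changes det by delta * cofactor(1,0).
Cofactor C_10 = (-1)^(1+0) * minor(1,0) = 5
Entry delta = -1 - -4 = 3
Det delta = 3 * 5 = 15
New det = 5 + 15 = 20

Answer: 20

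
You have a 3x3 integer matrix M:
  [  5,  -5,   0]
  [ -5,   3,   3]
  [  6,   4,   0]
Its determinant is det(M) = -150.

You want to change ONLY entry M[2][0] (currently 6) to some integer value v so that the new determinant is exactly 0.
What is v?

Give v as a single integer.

Answer: -4

Derivation:
det is linear in entry M[2][0]: det = old_det + (v - 6) * C_20
Cofactor C_20 = -15
Want det = 0: -150 + (v - 6) * -15 = 0
  (v - 6) = 150 / -15 = -10
  v = 6 + (-10) = -4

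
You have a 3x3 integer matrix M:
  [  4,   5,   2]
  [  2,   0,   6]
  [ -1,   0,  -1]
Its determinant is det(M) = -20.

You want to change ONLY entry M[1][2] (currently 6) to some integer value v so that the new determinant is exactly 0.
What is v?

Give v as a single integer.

Answer: 2

Derivation:
det is linear in entry M[1][2]: det = old_det + (v - 6) * C_12
Cofactor C_12 = -5
Want det = 0: -20 + (v - 6) * -5 = 0
  (v - 6) = 20 / -5 = -4
  v = 6 + (-4) = 2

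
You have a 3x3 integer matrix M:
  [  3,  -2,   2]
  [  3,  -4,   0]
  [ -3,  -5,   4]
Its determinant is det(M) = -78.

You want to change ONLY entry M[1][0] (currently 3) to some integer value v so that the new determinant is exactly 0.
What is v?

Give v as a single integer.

det is linear in entry M[1][0]: det = old_det + (v - 3) * C_10
Cofactor C_10 = -2
Want det = 0: -78 + (v - 3) * -2 = 0
  (v - 3) = 78 / -2 = -39
  v = 3 + (-39) = -36

Answer: -36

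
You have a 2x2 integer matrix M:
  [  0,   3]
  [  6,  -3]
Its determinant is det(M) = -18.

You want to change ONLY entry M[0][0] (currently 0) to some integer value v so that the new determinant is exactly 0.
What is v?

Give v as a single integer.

det is linear in entry M[0][0]: det = old_det + (v - 0) * C_00
Cofactor C_00 = -3
Want det = 0: -18 + (v - 0) * -3 = 0
  (v - 0) = 18 / -3 = -6
  v = 0 + (-6) = -6

Answer: -6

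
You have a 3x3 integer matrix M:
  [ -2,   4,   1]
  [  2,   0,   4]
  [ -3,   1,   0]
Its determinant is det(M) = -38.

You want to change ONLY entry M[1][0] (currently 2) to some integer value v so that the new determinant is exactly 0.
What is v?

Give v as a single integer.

Answer: 40

Derivation:
det is linear in entry M[1][0]: det = old_det + (v - 2) * C_10
Cofactor C_10 = 1
Want det = 0: -38 + (v - 2) * 1 = 0
  (v - 2) = 38 / 1 = 38
  v = 2 + (38) = 40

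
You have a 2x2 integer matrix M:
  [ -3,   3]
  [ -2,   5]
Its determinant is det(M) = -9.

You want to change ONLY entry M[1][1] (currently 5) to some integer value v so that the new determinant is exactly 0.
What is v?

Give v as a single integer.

Answer: 2

Derivation:
det is linear in entry M[1][1]: det = old_det + (v - 5) * C_11
Cofactor C_11 = -3
Want det = 0: -9 + (v - 5) * -3 = 0
  (v - 5) = 9 / -3 = -3
  v = 5 + (-3) = 2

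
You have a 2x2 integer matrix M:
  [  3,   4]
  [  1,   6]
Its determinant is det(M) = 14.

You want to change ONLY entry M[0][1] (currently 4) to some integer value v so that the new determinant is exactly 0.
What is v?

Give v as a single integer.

Answer: 18

Derivation:
det is linear in entry M[0][1]: det = old_det + (v - 4) * C_01
Cofactor C_01 = -1
Want det = 0: 14 + (v - 4) * -1 = 0
  (v - 4) = -14 / -1 = 14
  v = 4 + (14) = 18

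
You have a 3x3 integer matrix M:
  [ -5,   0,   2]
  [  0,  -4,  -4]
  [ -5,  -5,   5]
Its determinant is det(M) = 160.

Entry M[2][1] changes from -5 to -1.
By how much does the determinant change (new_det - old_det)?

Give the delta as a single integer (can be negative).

Answer: -80

Derivation:
Cofactor C_21 = -20
Entry delta = -1 - -5 = 4
Det delta = entry_delta * cofactor = 4 * -20 = -80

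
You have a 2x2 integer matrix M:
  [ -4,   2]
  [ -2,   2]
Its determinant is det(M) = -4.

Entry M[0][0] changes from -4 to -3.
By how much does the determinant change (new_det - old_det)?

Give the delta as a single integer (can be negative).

Answer: 2

Derivation:
Cofactor C_00 = 2
Entry delta = -3 - -4 = 1
Det delta = entry_delta * cofactor = 1 * 2 = 2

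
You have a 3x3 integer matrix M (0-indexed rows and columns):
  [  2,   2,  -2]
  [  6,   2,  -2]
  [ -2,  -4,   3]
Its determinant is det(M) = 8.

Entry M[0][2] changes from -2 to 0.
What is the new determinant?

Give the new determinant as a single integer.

Answer: -32

Derivation:
det is linear in row 0: changing M[0][2] by delta changes det by delta * cofactor(0,2).
Cofactor C_02 = (-1)^(0+2) * minor(0,2) = -20
Entry delta = 0 - -2 = 2
Det delta = 2 * -20 = -40
New det = 8 + -40 = -32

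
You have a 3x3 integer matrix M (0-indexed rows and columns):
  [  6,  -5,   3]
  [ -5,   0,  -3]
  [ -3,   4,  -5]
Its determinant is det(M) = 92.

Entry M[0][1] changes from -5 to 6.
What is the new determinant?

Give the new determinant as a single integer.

Answer: -84

Derivation:
det is linear in row 0: changing M[0][1] by delta changes det by delta * cofactor(0,1).
Cofactor C_01 = (-1)^(0+1) * minor(0,1) = -16
Entry delta = 6 - -5 = 11
Det delta = 11 * -16 = -176
New det = 92 + -176 = -84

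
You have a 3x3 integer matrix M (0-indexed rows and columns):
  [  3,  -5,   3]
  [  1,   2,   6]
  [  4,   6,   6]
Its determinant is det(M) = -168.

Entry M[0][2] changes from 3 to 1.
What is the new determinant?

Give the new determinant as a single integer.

det is linear in row 0: changing M[0][2] by delta changes det by delta * cofactor(0,2).
Cofactor C_02 = (-1)^(0+2) * minor(0,2) = -2
Entry delta = 1 - 3 = -2
Det delta = -2 * -2 = 4
New det = -168 + 4 = -164

Answer: -164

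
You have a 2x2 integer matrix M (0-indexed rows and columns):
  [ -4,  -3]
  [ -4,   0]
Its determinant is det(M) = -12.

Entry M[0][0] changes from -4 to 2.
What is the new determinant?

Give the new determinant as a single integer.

det is linear in row 0: changing M[0][0] by delta changes det by delta * cofactor(0,0).
Cofactor C_00 = (-1)^(0+0) * minor(0,0) = 0
Entry delta = 2 - -4 = 6
Det delta = 6 * 0 = 0
New det = -12 + 0 = -12

Answer: -12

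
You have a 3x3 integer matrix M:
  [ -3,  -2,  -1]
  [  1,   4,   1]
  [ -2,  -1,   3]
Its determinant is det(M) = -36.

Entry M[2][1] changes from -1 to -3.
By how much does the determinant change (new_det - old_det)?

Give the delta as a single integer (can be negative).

Answer: -4

Derivation:
Cofactor C_21 = 2
Entry delta = -3 - -1 = -2
Det delta = entry_delta * cofactor = -2 * 2 = -4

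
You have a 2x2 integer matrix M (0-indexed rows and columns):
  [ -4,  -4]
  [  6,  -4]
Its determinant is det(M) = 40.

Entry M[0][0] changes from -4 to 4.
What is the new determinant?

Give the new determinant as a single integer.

Answer: 8

Derivation:
det is linear in row 0: changing M[0][0] by delta changes det by delta * cofactor(0,0).
Cofactor C_00 = (-1)^(0+0) * minor(0,0) = -4
Entry delta = 4 - -4 = 8
Det delta = 8 * -4 = -32
New det = 40 + -32 = 8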